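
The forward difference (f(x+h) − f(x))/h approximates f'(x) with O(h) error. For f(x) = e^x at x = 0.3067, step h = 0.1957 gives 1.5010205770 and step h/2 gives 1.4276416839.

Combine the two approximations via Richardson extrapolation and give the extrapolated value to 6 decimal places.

1.354263

Order 1 gives 2^r = 2 and 2^r − 1 = 1.
Top: 2(1.4276416839) − (1.5010205770) = 1.3542627908
1.3542627908 ÷ 1 = 1.3542627908
Shift from A(h/2): −0.0733788931.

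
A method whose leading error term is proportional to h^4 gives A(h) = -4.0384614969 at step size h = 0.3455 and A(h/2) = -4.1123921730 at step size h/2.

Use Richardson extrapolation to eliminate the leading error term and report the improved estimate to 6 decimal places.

With r = 4 the leading error scales as h^4, so the weight is 2^4 = 16.
16·(-4.1123921730) = -65.7982747680; (-65.7982747680) − (-4.0384614969) = -61.7598132711
Divide by 2^4 − 1 = 15.
(16·(-4.1123921730) − (-4.0384614969))/(16 − 1) = -4.1173208847

-4.117321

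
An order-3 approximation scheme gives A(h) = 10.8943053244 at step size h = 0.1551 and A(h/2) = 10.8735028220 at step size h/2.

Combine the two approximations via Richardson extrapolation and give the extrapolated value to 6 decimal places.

The method has order 3: 2^3 = 8.
A(h/2) − A(h) = 10.8735028220 − 10.8943053244 = -0.0208025024
Correction (A(h/2) − A(h))/(8 − 1) = (-0.0208025024)/7 = -0.0029717861
R = 10.8735028220 − 0.0029717861 = 10.8705310359

10.870531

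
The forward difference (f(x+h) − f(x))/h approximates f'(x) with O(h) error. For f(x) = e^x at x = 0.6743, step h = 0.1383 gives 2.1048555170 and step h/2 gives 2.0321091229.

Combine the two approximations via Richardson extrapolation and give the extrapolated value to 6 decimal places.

1.959363

Order 1 gives 2^r = 2 and 2^r − 1 = 1.
Top: 2(2.0321091229) − (2.1048555170) = 1.9593627288
Denominator 2 − 1 = 1.
1.9593627288 ÷ 1 = 1.9593627288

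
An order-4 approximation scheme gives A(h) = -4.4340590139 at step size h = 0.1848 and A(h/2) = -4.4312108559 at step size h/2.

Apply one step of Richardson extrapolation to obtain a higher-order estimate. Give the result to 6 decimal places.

-4.431021

With r = 4 the leading error scales as h^4, so the weight is 2^4 = 16.
Difference of the inputs: -4.4312108559 − (-4.4340590139) = 0.0028481580
Divide by 2^4 − 1 = 15: 0.0028481580/15 = 0.0001898772
R = -4.4312108559 + 0.0001898772 = -4.4310209787
Shift from A(h/2): +0.0001898772.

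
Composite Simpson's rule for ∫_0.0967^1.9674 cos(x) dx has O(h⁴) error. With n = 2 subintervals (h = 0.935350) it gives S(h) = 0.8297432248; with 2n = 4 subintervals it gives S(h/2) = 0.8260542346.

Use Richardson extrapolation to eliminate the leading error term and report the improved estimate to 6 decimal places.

Error is O(h^4); halving h shrinks it by 2^4 = 16.
16 × 0.8260542346 = 13.2168677536; subtract 0.8297432248 → 12.3871245288
Extrapolated: 12.3871245288 / 15 = 0.8258083019

0.825808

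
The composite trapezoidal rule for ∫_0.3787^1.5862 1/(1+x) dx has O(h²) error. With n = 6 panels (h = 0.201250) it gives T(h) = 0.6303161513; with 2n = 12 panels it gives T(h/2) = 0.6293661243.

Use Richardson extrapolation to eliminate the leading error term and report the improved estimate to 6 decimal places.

0.629049

Order 2 gives 2^r = 4 and 2^r − 1 = 3.
Weighted: 2.5174644972 − 0.6303161513 = 1.8871483459
Denominator 4 − 1 = 3.
Extrapolated: 1.8871483459 / 3 = 0.6290494486
Shift from A(h/2): −0.0003166757.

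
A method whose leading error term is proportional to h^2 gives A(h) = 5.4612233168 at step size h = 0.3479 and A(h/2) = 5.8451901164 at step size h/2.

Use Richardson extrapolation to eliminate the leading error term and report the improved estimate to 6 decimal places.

5.973179

Order 2 gives 2^r = 4 and 2^r − 1 = 3.
Weighted: 23.3807604656 − 5.4612233168 = 17.9195371488
(4*5.8451901164 − 5.4612233168)/(4 − 1) = 5.9731790496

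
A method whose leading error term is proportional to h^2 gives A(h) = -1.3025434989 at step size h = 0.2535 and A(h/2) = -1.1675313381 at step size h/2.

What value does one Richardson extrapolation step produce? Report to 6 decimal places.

-1.122527

The method has order 2: 2^2 = 4.
4×(-1.1675313381) = -4.6701253524; (-4.6701253524) − (-1.3025434989) = -3.3675818535
Divide by 2^2 − 1 = 3.
R = (-3.3675818535)/3 = -1.1225272845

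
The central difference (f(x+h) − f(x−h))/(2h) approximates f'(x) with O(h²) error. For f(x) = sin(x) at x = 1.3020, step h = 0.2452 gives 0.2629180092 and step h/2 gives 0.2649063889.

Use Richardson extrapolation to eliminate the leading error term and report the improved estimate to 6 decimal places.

Error is O(h^2); halving h shrinks it by 2^2 = 4.
Top: 4(0.2649063889) − (0.2629180092) = 0.7967075464
Divide by 2^2 − 1 = 3.
Extrapolated: 0.7967075464 / 3 = 0.2655691821
Correction |R − A(h/2)| = 6.628e-04; gap |A(h/2) − A(h)| = 1.988e-03.

0.265569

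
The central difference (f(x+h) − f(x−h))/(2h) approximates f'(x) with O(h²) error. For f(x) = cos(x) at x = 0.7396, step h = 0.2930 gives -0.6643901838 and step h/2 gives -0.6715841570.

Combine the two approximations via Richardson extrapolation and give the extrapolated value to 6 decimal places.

r = 2: numerator weight 4, denominator 3.
Top: 4(-0.6715841570) − (-0.6643901838) = -2.0219464442
R = (-2.0219464442)/3 = -0.6739821481

-0.673982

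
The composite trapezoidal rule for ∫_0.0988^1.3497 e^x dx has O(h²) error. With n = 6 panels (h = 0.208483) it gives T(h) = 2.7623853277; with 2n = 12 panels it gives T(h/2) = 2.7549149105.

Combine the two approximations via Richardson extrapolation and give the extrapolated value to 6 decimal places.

2.752425

The method has order 2: 2^2 = 4.
Numerator 4 × A(h/2) − A(h) = 4 × 2.7549149105 − 2.7623853277 = 8.2572743143
Denominator 4 − 1 = 3.
Extrapolated: 8.2572743143 / 3 = 2.7524247714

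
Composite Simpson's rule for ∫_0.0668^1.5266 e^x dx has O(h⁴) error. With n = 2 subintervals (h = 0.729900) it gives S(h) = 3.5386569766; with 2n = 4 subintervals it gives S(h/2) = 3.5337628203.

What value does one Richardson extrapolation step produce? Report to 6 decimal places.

Error is O(h^4); halving h shrinks it by 2^4 = 16.
16 × 3.5337628203 = 56.5402051248; 56.5402051248 − 3.5386569766 = 53.0015481482
(16 × 3.5337628203 − 3.5386569766)/(16 − 1) = 3.5334365432
Gap between inputs: 4.894e-03; correction applied: −0.0003262771.

3.533437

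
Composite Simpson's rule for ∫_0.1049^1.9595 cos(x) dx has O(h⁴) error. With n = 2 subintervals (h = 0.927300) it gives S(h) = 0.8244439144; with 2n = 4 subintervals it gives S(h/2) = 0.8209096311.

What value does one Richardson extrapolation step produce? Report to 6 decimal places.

Order 4 gives 2^r = 16 and 2^r − 1 = 15.
2^4·A(h/2) = 13.1345540976; minus A(h) gives 12.3101101832.
Extrapolated: 12.3101101832 / 15 = 0.8206740122

0.820674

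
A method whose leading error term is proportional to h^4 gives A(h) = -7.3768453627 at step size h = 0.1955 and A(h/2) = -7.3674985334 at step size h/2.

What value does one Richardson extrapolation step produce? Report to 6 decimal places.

r = 4, so 2^r = 16.
Difference of the inputs: -7.3674985334 − (-7.3768453627) = 0.0093468293
Divide by 2^4 − 1 = 15: 0.0093468293/15 = 0.0006231220
R = A(h/2) + (A(h/2) − A(h))/15 = -7.3674985334 + 0.0006231220 = -7.3668754114
Correction |R − A(h/2)| = 6.231e-04; gap |A(h/2) − A(h)| = 9.347e-03.

-7.366875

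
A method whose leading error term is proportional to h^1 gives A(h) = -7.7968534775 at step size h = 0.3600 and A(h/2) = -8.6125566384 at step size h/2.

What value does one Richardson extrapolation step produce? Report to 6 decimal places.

The method has order 1: 2^1 = 2.
Numerator 2·A(h/2) − A(h) = 2·(-8.6125566384) − (-7.7968534775) = -9.4282597993
Extrapolated: (-9.4282597993) / 1 = -9.4282597993
Correction |R − A(h/2)| = 8.157e-01; gap |A(h/2) − A(h)| = 8.157e-01.

-9.428260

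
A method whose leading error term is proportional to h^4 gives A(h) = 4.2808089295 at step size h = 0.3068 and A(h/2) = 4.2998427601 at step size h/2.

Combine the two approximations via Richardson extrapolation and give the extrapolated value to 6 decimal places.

4.301112

Method order is 4; weight 2^4 = 16.
A(h/2) − A(h) = 4.2998427601 − 4.2808089295 = 0.0190338306
Correction (A(h/2) − A(h))/(16 − 1) = 0.0190338306/15 = 0.0012689220
R = A(h/2) + (A(h/2) − A(h))/15 = 4.2998427601 + 0.0012689220 = 4.3011116821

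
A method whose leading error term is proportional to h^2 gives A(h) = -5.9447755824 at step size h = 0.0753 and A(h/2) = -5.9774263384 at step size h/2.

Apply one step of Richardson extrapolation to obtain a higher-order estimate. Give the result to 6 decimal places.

r = 2, so 2^r = 4.
4·(-5.9774263384) = -23.9097053536; (-23.9097053536) − (-5.9447755824) = -17.9649297712
Denominator 4 − 1 = 3.
Result: -5.9883099237

-5.988310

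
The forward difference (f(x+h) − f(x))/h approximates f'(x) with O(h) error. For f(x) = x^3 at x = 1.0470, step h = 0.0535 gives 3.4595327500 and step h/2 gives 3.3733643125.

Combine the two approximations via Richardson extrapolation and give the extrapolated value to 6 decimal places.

3.287196

Error is O(h^1); halving h shrinks it by 2^1 = 2.
Numerator 2·A(h/2) − A(h) = 2·3.3733643125 − 3.4595327500 = 3.2871958750
3.2871958750 ÷ 1 = 3.2871958750
Gap between inputs: 8.617e-02; correction applied: −0.0861684375.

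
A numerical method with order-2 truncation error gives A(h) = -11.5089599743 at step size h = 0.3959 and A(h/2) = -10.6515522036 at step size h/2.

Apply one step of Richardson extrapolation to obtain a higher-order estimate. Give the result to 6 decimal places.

-10.365750

Error is O(h^2); halving h shrinks it by 2^2 = 4.
4×(-10.6515522036) = -42.6062088144; (-42.6062088144) − (-11.5089599743) = -31.0972488401
Divide by 2^2 − 1 = 3.
R = (-31.0972488401)/3 = -10.3657496134
Gap between inputs: 8.574e-01; correction applied: +0.2858025902.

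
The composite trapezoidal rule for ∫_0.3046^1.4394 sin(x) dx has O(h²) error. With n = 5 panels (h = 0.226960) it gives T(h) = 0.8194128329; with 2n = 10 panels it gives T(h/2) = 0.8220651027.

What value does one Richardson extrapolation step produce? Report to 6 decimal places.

0.822949

r = 2, so 2^r = 4.
Numerator 4×A(h/2) − A(h) = 4×0.8220651027 − 0.8194128329 = 2.4688475779
Denominator 4 − 1 = 3.
2.4688475779 ÷ 3 = 0.8229491926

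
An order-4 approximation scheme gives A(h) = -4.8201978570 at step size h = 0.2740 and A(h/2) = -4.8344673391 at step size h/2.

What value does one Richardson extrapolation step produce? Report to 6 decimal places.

-4.835419

Method order is 4; weight 2^4 = 16.
Numerator 16 × A(h/2) − A(h) = 16 × (-4.8344673391) − (-4.8201978570) = -72.5312795686
(-72.5312795686) ÷ 15 = -4.8354186379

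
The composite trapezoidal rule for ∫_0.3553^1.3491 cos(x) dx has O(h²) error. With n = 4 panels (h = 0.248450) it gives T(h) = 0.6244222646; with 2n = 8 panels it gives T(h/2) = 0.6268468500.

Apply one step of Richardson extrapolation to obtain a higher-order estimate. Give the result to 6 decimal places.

0.627655

With r = 2 the leading error scales as h^2, so the weight is 2^2 = 4.
Top: 4(0.6268468500) − (0.6244222646) = 1.8829651354
Divide by 2^2 − 1 = 3.
So the Richardson estimate is 0.6276550451.
Shift from A(h/2): +0.0008081951.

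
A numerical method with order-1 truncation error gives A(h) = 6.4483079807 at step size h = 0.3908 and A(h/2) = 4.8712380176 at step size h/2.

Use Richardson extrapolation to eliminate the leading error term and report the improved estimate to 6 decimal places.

r = 1: numerator weight 2, denominator 1.
2*4.8712380176 = 9.7424760352; 9.7424760352 − 6.4483079807 = 3.2941680545
Denominator 2 − 1 = 1.
Result: 3.2941680545
Gap between inputs: 1.577e+00; correction applied: −1.5770699631.

3.294168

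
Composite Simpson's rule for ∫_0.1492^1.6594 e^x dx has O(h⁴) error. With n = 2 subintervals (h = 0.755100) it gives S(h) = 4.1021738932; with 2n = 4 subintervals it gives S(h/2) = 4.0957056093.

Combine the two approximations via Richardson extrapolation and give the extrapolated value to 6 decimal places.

4.095274

Leading term ∝ h^4; use weight 16 = 2^4.
Difference of the inputs: 4.0957056093 − 4.1021738932 = -0.0064682839
Correction (A(h/2) − A(h))/(16 − 1) = (-0.0064682839)/15 = -0.0004312189
R = 4.0957056093 − 0.0004312189 = 4.0952743904
Correction |R − A(h/2)| = 4.312e-04; gap |A(h/2) − A(h)| = 6.468e-03.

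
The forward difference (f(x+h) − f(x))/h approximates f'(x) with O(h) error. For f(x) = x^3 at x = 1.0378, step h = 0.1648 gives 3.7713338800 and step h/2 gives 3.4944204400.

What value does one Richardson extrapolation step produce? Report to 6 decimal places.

r = 1: numerator weight 2, denominator 1.
2·3.4944204400 = 6.9888408800; subtract 3.7713338800 → 3.2175070000
R = 3.2175070000/1 = 3.2175070000

3.217507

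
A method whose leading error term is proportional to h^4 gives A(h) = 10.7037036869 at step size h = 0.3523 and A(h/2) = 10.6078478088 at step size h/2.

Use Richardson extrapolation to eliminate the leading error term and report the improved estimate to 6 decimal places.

10.601457

The method has order 4: 2^4 = 16.
2^4*A(h/2) = 169.7255649408; minus A(h) gives 159.0218612539.
Denominator 16 − 1 = 15.
R = 159.0218612539/15 = 10.6014574169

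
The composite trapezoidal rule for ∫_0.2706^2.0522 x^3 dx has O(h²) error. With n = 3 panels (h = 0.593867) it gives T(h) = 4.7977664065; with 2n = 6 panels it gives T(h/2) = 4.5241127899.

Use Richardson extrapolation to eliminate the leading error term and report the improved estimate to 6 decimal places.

Method order is 2; weight 2^2 = 4.
4 × 4.5241127899 − 4.7977664065 = 13.2986847531
Extrapolated: 13.2986847531 / 3 = 4.4328949177

4.432895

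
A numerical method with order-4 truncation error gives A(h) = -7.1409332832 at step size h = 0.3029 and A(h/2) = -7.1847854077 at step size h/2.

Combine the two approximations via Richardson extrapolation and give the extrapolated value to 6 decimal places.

-7.187709

With r = 4 the leading error scales as h^4, so the weight is 2^4 = 16.
Top: 16(-7.1847854077) − (-7.1409332832) = -107.8156332400
Extrapolated: (-107.8156332400) / 15 = -7.1877088827
Gap between inputs: 4.385e-02; correction applied: −0.0029234750.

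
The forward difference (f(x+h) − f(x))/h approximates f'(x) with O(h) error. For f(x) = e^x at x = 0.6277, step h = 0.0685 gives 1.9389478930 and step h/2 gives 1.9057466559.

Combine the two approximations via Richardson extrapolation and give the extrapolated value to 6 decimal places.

Method order is 1; weight 2^1 = 2.
Difference of the inputs: 1.9057466559 − 1.9389478930 = -0.0332012371
Divide by 2^1 − 1 = 1: (-0.0332012371)/1 = -0.0332012371
R = A(h/2) + (A(h/2) − A(h))/1 = 1.9057466559 − 0.0332012371 = 1.8725454188
Correction |R − A(h/2)| = 3.320e-02; gap |A(h/2) − A(h)| = 3.320e-02.

1.872545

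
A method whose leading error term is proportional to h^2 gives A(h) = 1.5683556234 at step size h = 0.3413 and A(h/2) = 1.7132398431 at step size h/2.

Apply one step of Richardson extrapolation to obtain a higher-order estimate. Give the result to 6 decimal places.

Order 2 gives 2^r = 4 and 2^r − 1 = 3.
4·1.7132398431 = 6.8529593724; subtract 1.5683556234 → 5.2846037490
Divide by 2^2 − 1 = 3.
So the Richardson estimate is 1.7615345830.
Shift from A(h/2): +0.0482947399.

1.761535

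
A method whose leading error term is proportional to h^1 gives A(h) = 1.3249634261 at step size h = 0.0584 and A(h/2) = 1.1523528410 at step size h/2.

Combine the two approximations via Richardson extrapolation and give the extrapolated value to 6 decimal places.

0.979742

Method order is 1; weight 2^1 = 2.
2×1.1523528410 = 2.3047056820; 2.3047056820 − 1.3249634261 = 0.9797422559
Denominator 2 − 1 = 1.
R = 0.9797422559/1 = 0.9797422559
Correction |R − A(h/2)| = 1.726e-01; gap |A(h/2) − A(h)| = 1.726e-01.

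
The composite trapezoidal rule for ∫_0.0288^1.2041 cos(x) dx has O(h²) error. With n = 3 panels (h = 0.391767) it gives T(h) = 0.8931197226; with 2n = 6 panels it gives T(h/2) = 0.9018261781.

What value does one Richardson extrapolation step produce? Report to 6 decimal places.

Leading term ∝ h^2; use weight 4 = 2^2.
4·0.9018261781 = 3.6073047124; 3.6073047124 − 0.8931197226 = 2.7141849898
(4·0.9018261781 − 0.8931197226)/(4 − 1) = 0.9047283299
Correction |R − A(h/2)| = 2.902e-03; gap |A(h/2) − A(h)| = 8.706e-03.

0.904728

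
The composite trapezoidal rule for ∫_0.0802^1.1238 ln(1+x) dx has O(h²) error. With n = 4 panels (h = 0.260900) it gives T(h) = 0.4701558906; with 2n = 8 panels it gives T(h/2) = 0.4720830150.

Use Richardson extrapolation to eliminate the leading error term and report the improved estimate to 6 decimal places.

0.472725

Leading term ∝ h^2; use weight 4 = 2^2.
4*0.4720830150 − 0.4701558906 = 1.4181761694
R = 1.4181761694/3 = 0.4727253898
Shift from A(h/2): +0.0006423748.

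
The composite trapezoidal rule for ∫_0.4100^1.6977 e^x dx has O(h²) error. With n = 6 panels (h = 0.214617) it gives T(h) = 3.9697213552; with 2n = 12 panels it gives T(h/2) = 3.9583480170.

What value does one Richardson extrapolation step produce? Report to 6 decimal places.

The method has order 2: 2^2 = 4.
4·3.9583480170 − 3.9697213552 = 11.8636707128
Divide by 2^2 − 1 = 3.
Result: 3.9545569043

3.954557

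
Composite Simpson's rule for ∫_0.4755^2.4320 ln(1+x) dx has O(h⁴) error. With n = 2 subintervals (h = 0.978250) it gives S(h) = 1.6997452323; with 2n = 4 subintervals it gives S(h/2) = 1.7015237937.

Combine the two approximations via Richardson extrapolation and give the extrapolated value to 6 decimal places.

1.701642

Leading term ∝ h^4; use weight 16 = 2^4.
16×1.7015237937 = 27.2243806992; subtract 1.6997452323 → 25.5246354669
Denominator 16 − 1 = 15.
Extrapolated: 25.5246354669 / 15 = 1.7016423645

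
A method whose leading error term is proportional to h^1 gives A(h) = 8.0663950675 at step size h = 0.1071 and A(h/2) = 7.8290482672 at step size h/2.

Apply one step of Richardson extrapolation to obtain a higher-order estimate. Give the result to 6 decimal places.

r = 1, so 2^r = 2.
Difference of the inputs: 7.8290482672 − 8.0663950675 = -0.2373468003
Correction (A(h/2) − A(h))/(2 − 1) = (-0.2373468003)/1 = -0.2373468003
R = A(h/2) + (A(h/2) − A(h))/1 = 7.8290482672 − 0.2373468003 = 7.5917014669
Shift from A(h/2): −0.2373468003.

7.591701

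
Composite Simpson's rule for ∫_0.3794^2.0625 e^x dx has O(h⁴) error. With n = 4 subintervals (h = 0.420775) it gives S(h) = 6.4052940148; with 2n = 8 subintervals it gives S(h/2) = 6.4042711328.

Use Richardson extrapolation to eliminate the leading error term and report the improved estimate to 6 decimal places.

r = 4, so 2^r = 16.
Weighted: 102.4683381248 − 6.4052940148 = 96.0630441100
Divide by 2^4 − 1 = 15.
R = 96.0630441100/15 = 6.4042029407
Correction |R − A(h/2)| = 6.819e-05; gap |A(h/2) − A(h)| = 1.023e-03.

6.404203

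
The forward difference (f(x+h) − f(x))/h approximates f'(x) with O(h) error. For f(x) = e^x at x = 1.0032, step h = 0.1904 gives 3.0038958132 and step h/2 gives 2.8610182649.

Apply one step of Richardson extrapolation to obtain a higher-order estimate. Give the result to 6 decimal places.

Error is O(h^1); halving h shrinks it by 2^1 = 2.
A(h/2) − A(h) = 2.8610182649 − 3.0038958132 = -0.1428775483
Correction (A(h/2) − A(h))/(2 − 1) = (-0.1428775483)/1 = -0.1428775483
R = A(h/2) + (A(h/2) − A(h))/1 = 2.8610182649 − 0.1428775483 = 2.7181407166

2.718141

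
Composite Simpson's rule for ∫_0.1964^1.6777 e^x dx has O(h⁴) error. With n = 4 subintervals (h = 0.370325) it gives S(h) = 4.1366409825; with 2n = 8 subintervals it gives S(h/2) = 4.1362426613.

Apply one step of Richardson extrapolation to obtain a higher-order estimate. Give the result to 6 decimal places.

Method order is 4; weight 2^4 = 16.
16×4.1362426613 − 4.1366409825 = 62.0432415983
Denominator 16 − 1 = 15.
Result: 4.1362161066

4.136216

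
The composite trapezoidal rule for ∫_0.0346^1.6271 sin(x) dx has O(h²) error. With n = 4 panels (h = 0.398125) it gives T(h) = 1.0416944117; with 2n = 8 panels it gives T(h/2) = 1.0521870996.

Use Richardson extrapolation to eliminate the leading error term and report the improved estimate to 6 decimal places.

1.055685

r = 2: numerator weight 4, denominator 3.
Numerator 4*A(h/2) − A(h) = 4*1.0521870996 − 1.0416944117 = 3.1670539867
Divide by 2^2 − 1 = 3.
(4*1.0521870996 − 1.0416944117)/(4 − 1) = 1.0556846622
Gap between inputs: 1.049e-02; correction applied: +0.0034975626.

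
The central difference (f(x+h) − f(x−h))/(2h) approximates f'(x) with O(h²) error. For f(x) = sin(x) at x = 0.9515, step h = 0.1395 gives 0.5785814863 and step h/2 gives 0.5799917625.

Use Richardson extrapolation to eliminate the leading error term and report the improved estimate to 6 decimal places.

Order 2 gives 2^r = 4 and 2^r − 1 = 3.
4 × 0.5799917625 = 2.3199670500; subtract 0.5785814863 → 1.7413855637
R = 1.7413855637/3 = 0.5804618546

0.580462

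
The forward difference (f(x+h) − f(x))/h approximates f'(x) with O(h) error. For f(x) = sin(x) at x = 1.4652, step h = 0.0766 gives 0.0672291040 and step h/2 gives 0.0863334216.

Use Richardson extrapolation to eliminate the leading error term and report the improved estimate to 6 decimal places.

Leading term ∝ h^1; use weight 2 = 2^1.
2*0.0863334216 − 0.0672291040 = 0.1054377392
0.1054377392 ÷ 1 = 0.1054377392

0.105438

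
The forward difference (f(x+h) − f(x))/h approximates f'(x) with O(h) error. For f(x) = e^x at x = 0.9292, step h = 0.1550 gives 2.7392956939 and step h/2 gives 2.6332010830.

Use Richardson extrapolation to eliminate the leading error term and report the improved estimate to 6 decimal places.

2.527106

r = 1: numerator weight 2, denominator 1.
2·2.6332010830 − 2.7392956939 = 2.5271064721
R = 2.5271064721/1 = 2.5271064721
Correction |R − A(h/2)| = 1.061e-01; gap |A(h/2) − A(h)| = 1.061e-01.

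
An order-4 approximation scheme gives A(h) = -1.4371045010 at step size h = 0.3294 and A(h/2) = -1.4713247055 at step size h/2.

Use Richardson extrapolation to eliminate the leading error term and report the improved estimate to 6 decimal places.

Leading term ∝ h^4; use weight 16 = 2^4.
Difference of the inputs: -1.4713247055 − (-1.4371045010) = -0.0342202045
Correction (A(h/2) − A(h))/(16 − 1) = (-0.0342202045)/15 = -0.0022813470
R = -1.4713247055 − 0.0022813470 = -1.4736060525

-1.473606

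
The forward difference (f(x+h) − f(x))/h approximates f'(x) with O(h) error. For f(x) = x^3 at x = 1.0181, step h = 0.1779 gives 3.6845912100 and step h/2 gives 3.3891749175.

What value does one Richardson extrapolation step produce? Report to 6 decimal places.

The method has order 1: 2^1 = 2.
A(h/2) − A(h) = 3.3891749175 − 3.6845912100 = -0.2954162925
Divide by 2^1 − 1 = 1: (-0.2954162925)/1 = -0.2954162925
R = A(h/2) + (A(h/2) − A(h))/1 = 3.3891749175 − 0.2954162925 = 3.0937586250

3.093759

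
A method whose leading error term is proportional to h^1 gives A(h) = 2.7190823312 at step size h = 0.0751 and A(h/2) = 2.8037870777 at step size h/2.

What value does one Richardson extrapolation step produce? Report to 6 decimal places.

2.888492

Error is O(h^1); halving h shrinks it by 2^1 = 2.
2*2.8037870777 − 2.7190823312 = 2.8884918242
Denominator 2 − 1 = 1.
Result: 2.8884918242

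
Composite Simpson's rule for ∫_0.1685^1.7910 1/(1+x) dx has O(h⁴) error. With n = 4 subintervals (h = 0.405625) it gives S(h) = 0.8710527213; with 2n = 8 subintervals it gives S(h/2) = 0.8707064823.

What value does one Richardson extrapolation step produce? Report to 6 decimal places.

0.870683

Error is O(h^4); halving h shrinks it by 2^4 = 16.
Difference of the inputs: 0.8707064823 − 0.8710527213 = -0.0003462390
Correction (A(h/2) − A(h))/(16 − 1) = (-0.0003462390)/15 = -0.0000230826
R = A(h/2) + (A(h/2) − A(h))/15 = 0.8707064823 − 0.0000230826 = 0.8706833997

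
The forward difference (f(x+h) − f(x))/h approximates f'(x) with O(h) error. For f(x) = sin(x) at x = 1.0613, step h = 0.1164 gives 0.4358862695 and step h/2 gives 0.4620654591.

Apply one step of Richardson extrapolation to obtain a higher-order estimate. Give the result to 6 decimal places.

0.488245

Leading term ∝ h^1; use weight 2 = 2^1.
2·0.4620654591 − 0.4358862695 = 0.4882446487
Denominator 2 − 1 = 1.
Result: 0.4882446487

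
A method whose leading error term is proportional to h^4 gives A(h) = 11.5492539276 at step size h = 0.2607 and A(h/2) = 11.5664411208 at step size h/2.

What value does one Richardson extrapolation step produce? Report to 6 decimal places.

Leading term ∝ h^4; use weight 16 = 2^4.
16 × 11.5664411208 = 185.0630579328; 185.0630579328 − 11.5492539276 = 173.5138040052
R = 173.5138040052/15 = 11.5675869337
Correction |R − A(h/2)| = 1.146e-03; gap |A(h/2) − A(h)| = 1.719e-02.

11.567587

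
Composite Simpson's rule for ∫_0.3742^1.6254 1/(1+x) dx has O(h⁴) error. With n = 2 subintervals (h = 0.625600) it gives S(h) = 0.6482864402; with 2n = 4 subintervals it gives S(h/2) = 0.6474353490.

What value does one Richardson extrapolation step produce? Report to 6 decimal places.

Method order is 4; weight 2^4 = 16.
Numerator 16×A(h/2) − A(h) = 16×0.6474353490 − 0.6482864402 = 9.7106791438
Denominator 16 − 1 = 15.
R = 9.7106791438/15 = 0.6473786096

0.647379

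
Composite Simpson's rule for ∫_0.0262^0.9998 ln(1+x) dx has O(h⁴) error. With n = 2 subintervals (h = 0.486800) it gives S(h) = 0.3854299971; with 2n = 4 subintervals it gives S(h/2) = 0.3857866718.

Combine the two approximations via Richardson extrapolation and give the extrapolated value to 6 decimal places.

0.385810

With r = 4 the leading error scales as h^4, so the weight is 2^4 = 16.
Numerator 16·A(h/2) − A(h) = 16·0.3857866718 − 0.3854299971 = 5.7871567517
Divide by 2^4 − 1 = 15.
5.7871567517 ÷ 15 = 0.3858104501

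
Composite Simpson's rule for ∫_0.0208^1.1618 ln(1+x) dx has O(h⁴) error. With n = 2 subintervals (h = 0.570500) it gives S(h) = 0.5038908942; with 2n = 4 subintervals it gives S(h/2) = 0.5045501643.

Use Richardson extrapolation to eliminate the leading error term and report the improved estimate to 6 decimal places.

0.504594

Method order is 4; weight 2^4 = 16.
16 × 0.5045501643 − 0.5038908942 = 7.5689117346
Extrapolated: 7.5689117346 / 15 = 0.5045941156
Shift from A(h/2): +0.0000439513.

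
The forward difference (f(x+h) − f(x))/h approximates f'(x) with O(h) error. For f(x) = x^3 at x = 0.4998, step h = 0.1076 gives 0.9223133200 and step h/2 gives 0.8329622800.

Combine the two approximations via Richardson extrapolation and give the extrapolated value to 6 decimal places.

0.743611

r = 1: numerator weight 2, denominator 1.
2×0.8329622800 = 1.6659245600; 1.6659245600 − 0.9223133200 = 0.7436112400
Divide by 2^1 − 1 = 1.
Extrapolated: 0.7436112400 / 1 = 0.7436112400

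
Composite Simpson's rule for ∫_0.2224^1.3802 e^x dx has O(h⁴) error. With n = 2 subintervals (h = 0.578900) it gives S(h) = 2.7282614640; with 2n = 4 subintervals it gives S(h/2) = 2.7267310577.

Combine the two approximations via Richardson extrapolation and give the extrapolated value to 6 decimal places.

The method has order 4: 2^4 = 16.
16×2.7267310577 = 43.6276969232; subtract 2.7282614640 → 40.8994354592
Extrapolated: 40.8994354592 / 15 = 2.7266290306
Shift from A(h/2): −0.0001020271.

2.726629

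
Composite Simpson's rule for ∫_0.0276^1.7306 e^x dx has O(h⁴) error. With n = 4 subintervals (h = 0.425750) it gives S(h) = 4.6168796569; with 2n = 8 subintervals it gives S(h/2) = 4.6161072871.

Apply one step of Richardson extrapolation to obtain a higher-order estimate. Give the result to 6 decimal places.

Error is O(h^4); halving h shrinks it by 2^4 = 16.
16*4.6161072871 = 73.8577165936; subtract 4.6168796569 → 69.2408369367
Divide by 2^4 − 1 = 15.
Extrapolated: 69.2408369367 / 15 = 4.6160557958
Shift from A(h/2): −0.0000514913.

4.616056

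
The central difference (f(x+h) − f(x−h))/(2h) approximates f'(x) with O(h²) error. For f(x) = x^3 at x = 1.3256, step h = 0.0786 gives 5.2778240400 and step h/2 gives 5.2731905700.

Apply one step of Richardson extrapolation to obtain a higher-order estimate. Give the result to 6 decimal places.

5.271646

r = 2: numerator weight 4, denominator 3.
4·5.2731905700 = 21.0927622800; 21.0927622800 − 5.2778240400 = 15.8149382400
Extrapolated: 15.8149382400 / 3 = 5.2716460800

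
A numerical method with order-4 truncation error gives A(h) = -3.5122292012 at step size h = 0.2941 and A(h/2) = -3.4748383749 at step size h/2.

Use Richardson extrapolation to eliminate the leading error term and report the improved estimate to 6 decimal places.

-3.472346

Order 4 gives 2^r = 16 and 2^r − 1 = 15.
Top: 16(-3.4748383749) − (-3.5122292012) = -52.0851847972
R = (-52.0851847972)/15 = -3.4723456531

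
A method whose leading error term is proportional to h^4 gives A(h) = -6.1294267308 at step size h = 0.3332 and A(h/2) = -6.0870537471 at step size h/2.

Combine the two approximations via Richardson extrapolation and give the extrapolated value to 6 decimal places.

-6.084229

Order 4 gives 2^r = 16 and 2^r − 1 = 15.
Numerator 16×A(h/2) − A(h) = 16×(-6.0870537471) − (-6.1294267308) = -91.2634332228
Divide by 2^4 − 1 = 15.
(16×(-6.0870537471) − (-6.1294267308))/(16 − 1) = -6.0842288815
Shift from A(h/2): +0.0028248656.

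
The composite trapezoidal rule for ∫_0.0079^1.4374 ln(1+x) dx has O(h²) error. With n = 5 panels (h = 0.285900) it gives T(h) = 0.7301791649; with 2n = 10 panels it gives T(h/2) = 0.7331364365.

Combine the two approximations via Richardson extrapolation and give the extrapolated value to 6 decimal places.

The method has order 2: 2^2 = 4.
Top: 4(0.7331364365) − (0.7301791649) = 2.2023665811
(4*0.7331364365 − 0.7301791649)/(4 − 1) = 0.7341221937

0.734122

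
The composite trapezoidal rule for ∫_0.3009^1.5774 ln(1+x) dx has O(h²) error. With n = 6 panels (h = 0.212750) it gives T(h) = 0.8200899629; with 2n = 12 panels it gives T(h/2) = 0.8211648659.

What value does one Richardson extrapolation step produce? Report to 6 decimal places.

0.821523

The method has order 2: 2^2 = 4.
Weighted: 3.2846594636 − 0.8200899629 = 2.4645695007
Divide by 2^2 − 1 = 3.
So the Richardson estimate is 0.8215231669.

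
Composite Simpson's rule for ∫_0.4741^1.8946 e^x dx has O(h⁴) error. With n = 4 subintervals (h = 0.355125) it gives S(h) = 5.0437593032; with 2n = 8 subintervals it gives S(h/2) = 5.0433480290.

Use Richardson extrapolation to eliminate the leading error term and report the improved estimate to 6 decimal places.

5.043321

Order 4 gives 2^r = 16 and 2^r − 1 = 15.
16*5.0433480290 = 80.6935684640; 80.6935684640 − 5.0437593032 = 75.6498091608
Denominator 16 − 1 = 15.
R = 75.6498091608/15 = 5.0433206107
Shift from A(h/2): −0.0000274183.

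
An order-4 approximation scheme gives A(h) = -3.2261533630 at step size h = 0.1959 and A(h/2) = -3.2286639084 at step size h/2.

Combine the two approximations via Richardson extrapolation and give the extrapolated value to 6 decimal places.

Order 4 gives 2^r = 16 and 2^r − 1 = 15.
16 × (-3.2286639084) = -51.6586225344; (-51.6586225344) − (-3.2261533630) = -48.4324691714
(16 × (-3.2286639084) − (-3.2261533630))/(16 − 1) = -3.2288312781

-3.228831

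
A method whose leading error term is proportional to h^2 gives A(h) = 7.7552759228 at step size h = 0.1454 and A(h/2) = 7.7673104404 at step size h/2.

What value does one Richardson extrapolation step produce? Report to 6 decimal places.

The method has order 2: 2^2 = 4.
Weighted: 31.0692417616 − 7.7552759228 = 23.3139658388
Divide by 2^2 − 1 = 3.
So the Richardson estimate is 7.7713219463.
Gap between inputs: 1.203e-02; correction applied: +0.0040115059.

7.771322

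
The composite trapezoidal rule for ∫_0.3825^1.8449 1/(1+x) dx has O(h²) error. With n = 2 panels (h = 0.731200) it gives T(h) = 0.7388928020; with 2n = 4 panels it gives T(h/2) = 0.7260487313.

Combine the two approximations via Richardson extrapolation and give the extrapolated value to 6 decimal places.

0.721767

With r = 2 the leading error scales as h^2, so the weight is 2^2 = 4.
Difference of the inputs: 0.7260487313 − 0.7388928020 = -0.0128440707
Correction (A(h/2) − A(h))/(4 − 1) = (-0.0128440707)/3 = -0.0042813569
R = 0.7260487313 − 0.0042813569 = 0.7217673744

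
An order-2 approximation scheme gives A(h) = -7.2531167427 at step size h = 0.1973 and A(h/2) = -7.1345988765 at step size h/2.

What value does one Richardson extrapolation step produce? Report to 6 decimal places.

-7.095093

Leading term ∝ h^2; use weight 4 = 2^2.
4 × (-7.1345988765) − (-7.2531167427) = -21.2852787633
(-21.2852787633) ÷ 3 = -7.0950929211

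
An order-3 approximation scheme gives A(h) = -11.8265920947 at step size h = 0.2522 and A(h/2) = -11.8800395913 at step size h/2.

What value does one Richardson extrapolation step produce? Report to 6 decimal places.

r = 3: numerator weight 8, denominator 7.
8·(-11.8800395913) − (-11.8265920947) = -83.2137246357
Denominator 8 − 1 = 7.
(-83.2137246357) ÷ 7 = -11.8876749480

-11.887675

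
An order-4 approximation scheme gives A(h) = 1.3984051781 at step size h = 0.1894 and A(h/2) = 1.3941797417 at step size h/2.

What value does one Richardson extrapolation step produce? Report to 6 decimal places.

1.393898

r = 4: numerator weight 16, denominator 15.
16×1.3941797417 = 22.3068758672; 22.3068758672 − 1.3984051781 = 20.9084706891
Denominator 16 − 1 = 15.
R = 20.9084706891/15 = 1.3938980459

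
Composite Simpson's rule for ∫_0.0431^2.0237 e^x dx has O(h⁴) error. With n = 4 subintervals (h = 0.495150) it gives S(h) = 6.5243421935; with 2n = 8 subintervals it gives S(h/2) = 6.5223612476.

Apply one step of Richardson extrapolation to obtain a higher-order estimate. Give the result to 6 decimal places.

With r = 4 the leading error scales as h^4, so the weight is 2^4 = 16.
A(h/2) − A(h) = 6.5223612476 − 6.5243421935 = -0.0019809459
Divide by 2^4 − 1 = 15: (-0.0019809459)/15 = -0.0001320631
R = 6.5223612476 − 0.0001320631 = 6.5222291845
Shift from A(h/2): −0.0001320631.

6.522229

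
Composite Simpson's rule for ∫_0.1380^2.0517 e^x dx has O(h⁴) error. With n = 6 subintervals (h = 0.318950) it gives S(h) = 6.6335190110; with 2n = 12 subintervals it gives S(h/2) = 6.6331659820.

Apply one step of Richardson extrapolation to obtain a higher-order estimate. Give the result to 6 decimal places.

6.633142

r = 4: numerator weight 16, denominator 15.
2^4*A(h/2) = 106.1306557120; minus A(h) gives 99.4971367010.
Extrapolated: 99.4971367010 / 15 = 6.6331424467
Gap between inputs: 3.530e-04; correction applied: −0.0000235353.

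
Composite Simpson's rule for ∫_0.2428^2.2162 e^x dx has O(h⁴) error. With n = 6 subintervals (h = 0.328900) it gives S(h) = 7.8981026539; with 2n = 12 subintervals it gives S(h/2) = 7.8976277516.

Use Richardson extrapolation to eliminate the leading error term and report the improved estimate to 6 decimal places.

7.897596

Error is O(h^4); halving h shrinks it by 2^4 = 16.
Weighted: 126.3620440256 − 7.8981026539 = 118.4639413717
R = 118.4639413717/15 = 7.8975960914
Gap between inputs: 4.749e-04; correction applied: −0.0000316602.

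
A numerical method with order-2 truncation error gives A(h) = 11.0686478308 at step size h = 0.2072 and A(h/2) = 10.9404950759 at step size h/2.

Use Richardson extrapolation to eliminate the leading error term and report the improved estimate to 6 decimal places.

Error is O(h^2); halving h shrinks it by 2^2 = 4.
4*10.9404950759 = 43.7619803036; 43.7619803036 − 11.0686478308 = 32.6933324728
Divide by 2^2 − 1 = 3.
R = 32.6933324728/3 = 10.8977774909

10.897777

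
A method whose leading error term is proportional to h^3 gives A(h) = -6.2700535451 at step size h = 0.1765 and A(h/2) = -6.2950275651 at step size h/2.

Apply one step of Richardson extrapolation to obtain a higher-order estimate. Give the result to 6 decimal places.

Order 3 gives 2^r = 8 and 2^r − 1 = 7.
2^3·A(h/2) = -50.3602205208; minus A(h) gives -44.0901669757.
R = (-44.0901669757)/7 = -6.2985952822
Shift from A(h/2): −0.0035677171.

-6.298595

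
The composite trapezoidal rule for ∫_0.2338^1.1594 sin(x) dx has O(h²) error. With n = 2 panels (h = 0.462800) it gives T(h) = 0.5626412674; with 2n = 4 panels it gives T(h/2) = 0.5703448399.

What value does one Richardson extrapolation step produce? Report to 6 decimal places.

0.572913

Method order is 2; weight 2^2 = 4.
Top: 4(0.5703448399) − (0.5626412674) = 1.7187380922
(4*0.5703448399 − 0.5626412674)/(4 − 1) = 0.5729126974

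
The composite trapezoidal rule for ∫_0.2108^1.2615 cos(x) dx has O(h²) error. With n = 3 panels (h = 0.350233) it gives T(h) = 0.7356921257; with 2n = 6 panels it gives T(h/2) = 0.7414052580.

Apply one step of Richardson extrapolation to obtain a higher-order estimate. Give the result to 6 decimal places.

0.743310

Order 2 gives 2^r = 4 and 2^r − 1 = 3.
Difference of the inputs: 0.7414052580 − 0.7356921257 = 0.0057131323
Divide by 2^2 − 1 = 3: 0.0057131323/3 = 0.0019043774
R = A(h/2) + (A(h/2) − A(h))/3 = 0.7414052580 + 0.0019043774 = 0.7433096354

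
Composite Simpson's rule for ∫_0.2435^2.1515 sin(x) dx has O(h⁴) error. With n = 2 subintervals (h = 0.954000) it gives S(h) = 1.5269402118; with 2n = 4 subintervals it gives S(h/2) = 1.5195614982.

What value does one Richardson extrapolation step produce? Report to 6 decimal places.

Error is O(h^4); halving h shrinks it by 2^4 = 16.
16 × 1.5195614982 = 24.3129839712; 24.3129839712 − 1.5269402118 = 22.7860437594
Divide by 2^4 − 1 = 15.
(16 × 1.5195614982 − 1.5269402118)/(16 − 1) = 1.5190695840

1.519070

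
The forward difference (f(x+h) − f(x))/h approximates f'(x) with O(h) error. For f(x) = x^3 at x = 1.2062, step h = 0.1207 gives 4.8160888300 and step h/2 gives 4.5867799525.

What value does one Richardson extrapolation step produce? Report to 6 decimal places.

Order 1 gives 2^r = 2 and 2^r − 1 = 1.
Numerator 2·A(h/2) − A(h) = 2·4.5867799525 − 4.8160888300 = 4.3574710750
Denominator 2 − 1 = 1.
R = 4.3574710750/1 = 4.3574710750
Correction |R − A(h/2)| = 2.293e-01; gap |A(h/2) − A(h)| = 2.293e-01.

4.357471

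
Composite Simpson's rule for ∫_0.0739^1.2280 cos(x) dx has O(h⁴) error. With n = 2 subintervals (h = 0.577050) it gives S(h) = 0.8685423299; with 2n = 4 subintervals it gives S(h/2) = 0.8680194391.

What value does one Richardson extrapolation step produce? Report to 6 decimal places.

0.867985

With r = 4 the leading error scales as h^4, so the weight is 2^4 = 16.
Top: 16(0.8680194391) − (0.8685423299) = 13.0197686957
R = 13.0197686957/15 = 0.8679845797
Correction |R − A(h/2)| = 3.486e-05; gap |A(h/2) − A(h)| = 5.229e-04.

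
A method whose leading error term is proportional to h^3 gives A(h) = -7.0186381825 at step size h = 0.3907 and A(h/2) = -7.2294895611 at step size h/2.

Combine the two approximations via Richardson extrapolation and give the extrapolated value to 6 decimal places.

-7.259611

r = 3, so 2^r = 8.
8·(-7.2294895611) = -57.8359164888; (-57.8359164888) − (-7.0186381825) = -50.8172783063
(-50.8172783063) ÷ 7 = -7.2596111866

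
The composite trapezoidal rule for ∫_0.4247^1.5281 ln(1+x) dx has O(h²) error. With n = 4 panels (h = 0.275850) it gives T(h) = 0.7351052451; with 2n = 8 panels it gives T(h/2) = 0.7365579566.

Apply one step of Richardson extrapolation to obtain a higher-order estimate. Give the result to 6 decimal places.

0.737042

Method order is 2; weight 2^2 = 4.
Top: 4(0.7365579566) − (0.7351052451) = 2.2111265813
Divide by 2^2 − 1 = 3.
R = 2.2111265813/3 = 0.7370421938
Shift from A(h/2): +0.0004842372.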